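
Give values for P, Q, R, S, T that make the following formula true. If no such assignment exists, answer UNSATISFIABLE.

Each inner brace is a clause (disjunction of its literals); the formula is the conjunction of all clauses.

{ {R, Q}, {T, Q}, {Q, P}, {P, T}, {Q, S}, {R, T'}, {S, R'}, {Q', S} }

Branch on R: set R = 1.
From the singleton clause (S), S = 1.
Branch on T: set T = 1.
Branch on Q: set Q = 1.
Every clause is now satisfied; P is unconstrained.

P: 0; Q: 1; R: 1; S: 1; T: 1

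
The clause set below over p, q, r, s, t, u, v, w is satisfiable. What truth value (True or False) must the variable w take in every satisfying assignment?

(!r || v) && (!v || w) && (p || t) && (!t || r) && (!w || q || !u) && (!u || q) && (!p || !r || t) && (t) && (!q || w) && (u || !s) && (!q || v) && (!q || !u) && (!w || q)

True

Suppose w = false.
The clause (!v) is unit, so v = false.
The clause (!r) is unit, so r = false.
The clause (!t) is unit, so t = false.
But (t) is also a unit clause — contradiction.
So every satisfying assignment has w = True.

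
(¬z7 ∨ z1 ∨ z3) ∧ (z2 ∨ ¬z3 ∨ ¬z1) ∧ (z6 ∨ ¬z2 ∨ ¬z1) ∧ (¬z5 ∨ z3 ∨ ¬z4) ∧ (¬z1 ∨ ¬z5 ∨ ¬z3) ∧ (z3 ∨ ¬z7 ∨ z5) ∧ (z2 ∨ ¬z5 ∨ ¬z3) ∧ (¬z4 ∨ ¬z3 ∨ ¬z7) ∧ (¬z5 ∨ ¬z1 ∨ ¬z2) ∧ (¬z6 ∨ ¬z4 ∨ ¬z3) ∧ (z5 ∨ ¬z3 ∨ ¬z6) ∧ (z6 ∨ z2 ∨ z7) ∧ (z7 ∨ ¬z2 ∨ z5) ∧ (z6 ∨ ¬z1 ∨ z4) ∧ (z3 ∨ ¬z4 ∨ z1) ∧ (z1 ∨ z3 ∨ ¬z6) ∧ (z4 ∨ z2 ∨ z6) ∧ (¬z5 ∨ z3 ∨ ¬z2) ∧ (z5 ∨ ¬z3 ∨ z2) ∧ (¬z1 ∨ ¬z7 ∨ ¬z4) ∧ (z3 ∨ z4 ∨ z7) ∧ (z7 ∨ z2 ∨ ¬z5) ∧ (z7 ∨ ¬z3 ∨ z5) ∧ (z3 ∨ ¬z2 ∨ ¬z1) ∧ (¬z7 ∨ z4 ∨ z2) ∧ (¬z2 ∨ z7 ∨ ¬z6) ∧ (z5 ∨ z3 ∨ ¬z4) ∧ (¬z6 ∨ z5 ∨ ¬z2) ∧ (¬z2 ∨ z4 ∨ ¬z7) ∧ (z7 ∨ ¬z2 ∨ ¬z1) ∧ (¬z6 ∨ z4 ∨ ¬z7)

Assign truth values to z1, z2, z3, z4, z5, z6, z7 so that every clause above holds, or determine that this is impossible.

Try z7 = False.
Try z6 = False.
The clause (z2) is unit, so z2 = True.
The clause (¬z1) is unit, so z1 = False.
The clause (z5) is unit, so z5 = True.
The clause (z3) is unit, so z3 = True.
Every clause is now satisfied; z4 is unconstrained.

z1 ↦ False, z2 ↦ True, z3 ↦ True, z4 ↦ False, z5 ↦ True, z6 ↦ False, z7 ↦ False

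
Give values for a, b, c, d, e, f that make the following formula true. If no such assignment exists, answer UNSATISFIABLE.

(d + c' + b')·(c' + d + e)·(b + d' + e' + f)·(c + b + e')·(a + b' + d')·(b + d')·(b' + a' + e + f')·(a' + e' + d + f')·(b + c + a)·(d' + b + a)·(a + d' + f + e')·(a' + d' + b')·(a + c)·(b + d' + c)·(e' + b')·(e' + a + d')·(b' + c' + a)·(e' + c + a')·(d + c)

a=0; b=0; c=1; d=0; e=1; f=1

Case b = 0:
Unit clause (d') forces d = 0.
Unit clause (c) forces c = 1.
Unit clause (e) forces e = 1.
Case a = 0:
No clause remains; f is free.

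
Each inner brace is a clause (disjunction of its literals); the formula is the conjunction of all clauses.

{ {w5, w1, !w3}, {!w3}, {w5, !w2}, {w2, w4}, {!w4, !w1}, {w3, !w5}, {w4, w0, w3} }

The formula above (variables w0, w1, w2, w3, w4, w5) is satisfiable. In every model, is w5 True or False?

Suppose w5 = true.
Unit clause (!w3) forces w3 = false.
But (w3) is also a unit clause — contradiction.
So every satisfying assignment has w5 = False.

False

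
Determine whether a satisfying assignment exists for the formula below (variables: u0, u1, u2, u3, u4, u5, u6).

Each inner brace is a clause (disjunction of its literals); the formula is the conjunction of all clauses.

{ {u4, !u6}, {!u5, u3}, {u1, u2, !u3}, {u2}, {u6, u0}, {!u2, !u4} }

The clause (u2) is unit, so u2 = true.
The clause (!u4) is unit, so u4 = false.
The clause (!u6) is unit, so u6 = false.
The clause (u0) is unit, so u0 = true.
Try u5 = false.
All clauses hold; u1, u3 can take either value.
A satisfying assignment: u0=true, u1=false, u2=true, u3=true, u4=false, u5=false, u6=false.

Satisfiable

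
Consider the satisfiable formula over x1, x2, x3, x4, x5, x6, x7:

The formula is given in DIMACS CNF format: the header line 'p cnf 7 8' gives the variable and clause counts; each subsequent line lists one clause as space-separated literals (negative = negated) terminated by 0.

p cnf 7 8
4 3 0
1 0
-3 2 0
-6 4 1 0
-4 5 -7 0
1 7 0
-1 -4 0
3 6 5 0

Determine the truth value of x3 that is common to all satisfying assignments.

True

Suppose x3 = False.
(x4) alone gives x4 = True.
(x1) alone gives x1 = True.
That conflicts with the unit clause (¬x1).
So every satisfying assignment has x3 = True.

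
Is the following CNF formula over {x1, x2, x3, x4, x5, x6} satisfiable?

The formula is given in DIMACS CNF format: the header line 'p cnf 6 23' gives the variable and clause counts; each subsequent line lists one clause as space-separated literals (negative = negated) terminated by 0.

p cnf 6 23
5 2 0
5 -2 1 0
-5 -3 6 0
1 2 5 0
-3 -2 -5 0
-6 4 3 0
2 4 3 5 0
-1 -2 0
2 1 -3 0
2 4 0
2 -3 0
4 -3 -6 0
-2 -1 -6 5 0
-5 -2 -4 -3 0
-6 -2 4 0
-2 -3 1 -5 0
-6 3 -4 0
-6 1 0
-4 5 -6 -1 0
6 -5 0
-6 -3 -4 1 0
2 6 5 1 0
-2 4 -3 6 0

No, unsatisfiable

Try x5 = True.
From the singleton clause (x6), x6 = True.
From the singleton clause (x1), x1 = True.
From the singleton clause (¬x2), x2 = False.
From the singleton clause (x4), x4 = True.
From the singleton clause (¬x3), x3 = False.
But (x3) is also a unit clause — contradiction.
So x5 must be the other value — set x5 = False.
From the singleton clause (x2), x2 = True.
From the singleton clause (x1), x1 = True.
But (¬x1) is also a unit clause — contradiction.
Neither x5 = True nor x5 = False works.
No assignment satisfies every clause.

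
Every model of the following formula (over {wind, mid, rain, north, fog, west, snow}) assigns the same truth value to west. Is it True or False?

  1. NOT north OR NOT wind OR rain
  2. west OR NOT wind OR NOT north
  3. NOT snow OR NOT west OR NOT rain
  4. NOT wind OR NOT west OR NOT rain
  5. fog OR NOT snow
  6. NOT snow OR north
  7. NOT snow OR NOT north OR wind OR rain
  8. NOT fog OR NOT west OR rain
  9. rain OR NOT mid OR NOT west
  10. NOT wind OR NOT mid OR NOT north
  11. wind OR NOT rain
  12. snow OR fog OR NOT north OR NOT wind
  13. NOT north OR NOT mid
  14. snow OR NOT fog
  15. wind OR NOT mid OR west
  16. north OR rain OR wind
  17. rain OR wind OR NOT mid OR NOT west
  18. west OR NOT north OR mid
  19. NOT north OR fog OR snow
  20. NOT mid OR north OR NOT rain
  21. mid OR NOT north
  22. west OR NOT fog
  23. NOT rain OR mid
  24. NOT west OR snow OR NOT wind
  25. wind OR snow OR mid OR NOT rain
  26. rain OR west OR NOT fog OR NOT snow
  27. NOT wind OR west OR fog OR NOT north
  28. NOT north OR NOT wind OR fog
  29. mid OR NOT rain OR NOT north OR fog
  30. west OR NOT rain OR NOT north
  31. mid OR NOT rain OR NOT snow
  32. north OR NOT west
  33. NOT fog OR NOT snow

False

Suppose west = true.
(north) alone gives north = true.
(NOT mid) alone gives mid = false.
But (mid) is also a unit clause — contradiction.
So every satisfying assignment has west = False.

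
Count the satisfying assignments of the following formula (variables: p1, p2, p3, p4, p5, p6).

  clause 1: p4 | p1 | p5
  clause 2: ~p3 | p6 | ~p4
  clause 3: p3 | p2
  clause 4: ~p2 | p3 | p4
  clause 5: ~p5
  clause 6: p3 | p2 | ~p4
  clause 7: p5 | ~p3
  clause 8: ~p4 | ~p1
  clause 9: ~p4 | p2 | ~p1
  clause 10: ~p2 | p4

2

There are 2^6 = 64 truth assignments over (p1, p2, p3, p4, p5, p6).
Split on p1. With p1 = 1, the clauses containing p1 are satisfied and ~p1 drops from the rest; 0 of the 2^5 = 32 assignments to the other variables satisfy what remains.
With p1 = 0, by the same count on the reduced clause set, 2 assignments work.
(One model: p1=F, p2=T, p3=F, p4=T, p5=F, p6=F.)
Total: 0 + 2 = 2.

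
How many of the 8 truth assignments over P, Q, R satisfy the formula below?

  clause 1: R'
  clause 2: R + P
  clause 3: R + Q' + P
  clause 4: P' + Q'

There are 2^3 = 8 truth assignments over (P, Q, R).
Check each against the 4 clauses (columns in the order P, Q, R):
  F F F  ✗ fails (R + P)
  F F T  ✗ fails (R')
  F T F  ✗ fails (R + P)
  F T T  ✗ fails (R')
  T F F  ✓ satisfies all
  T F T  ✗ fails (R')
  T T F  ✗ fails (P' + Q')
  T T T  ✗ fails (R')
1 of the 8 rows is a model.

1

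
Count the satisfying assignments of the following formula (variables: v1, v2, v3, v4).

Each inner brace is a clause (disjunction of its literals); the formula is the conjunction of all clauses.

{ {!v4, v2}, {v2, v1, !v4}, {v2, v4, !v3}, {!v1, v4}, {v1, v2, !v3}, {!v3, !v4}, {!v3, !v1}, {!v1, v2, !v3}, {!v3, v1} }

4

There are 2^4 = 16 truth assignments over (v1, v2, v3, v4).
Check each against the 9 clauses (columns in the order v1, v2, v3, v4):
  F F F F  ✓ satisfies all
  F F F T  ✗ fails (!v4 || v2)
  F F T F  ✗ fails (v2 || v4 || !v3)
  F F T T  ✗ fails (!v4 || v2)
  F T F F  ✓ satisfies all
  F T F T  ✓ satisfies all
  F T T F  ✗ fails (!v3 || v1)
  F T T T  ✗ fails (!v3 || !v4)
  T F F F  ✗ fails (!v1 || v4)
  T F F T  ✗ fails (!v4 || v2)
  T F T F  ✗ fails (v2 || v4 || !v3)
  T F T T  ✗ fails (!v4 || v2)
  T T F F  ✗ fails (!v1 || v4)
  T T F T  ✓ satisfies all
  T T T F  ✗ fails (!v1 || v4)
  T T T T  ✗ fails (!v3 || !v4)
4 of the 16 rows are models.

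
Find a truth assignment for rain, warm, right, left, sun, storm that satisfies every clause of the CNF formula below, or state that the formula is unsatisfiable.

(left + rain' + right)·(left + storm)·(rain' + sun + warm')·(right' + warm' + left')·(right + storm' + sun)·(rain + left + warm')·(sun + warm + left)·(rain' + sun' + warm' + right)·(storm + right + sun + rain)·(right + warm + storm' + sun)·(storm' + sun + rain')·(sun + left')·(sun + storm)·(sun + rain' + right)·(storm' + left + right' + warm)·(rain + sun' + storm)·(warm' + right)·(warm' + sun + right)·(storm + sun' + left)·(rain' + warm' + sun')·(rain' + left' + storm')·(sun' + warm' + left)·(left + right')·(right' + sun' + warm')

Case left = 1:
The clause (sun) is unit, so sun = 1.
Case right = 0:
The clause (warm') is unit, so warm = 0.
Case rain = 1:
The clause (storm') is unit, so storm = 0.
All clauses are satisfied.

rain=1,  warm=0,  right=0,  left=1,  sun=1,  storm=0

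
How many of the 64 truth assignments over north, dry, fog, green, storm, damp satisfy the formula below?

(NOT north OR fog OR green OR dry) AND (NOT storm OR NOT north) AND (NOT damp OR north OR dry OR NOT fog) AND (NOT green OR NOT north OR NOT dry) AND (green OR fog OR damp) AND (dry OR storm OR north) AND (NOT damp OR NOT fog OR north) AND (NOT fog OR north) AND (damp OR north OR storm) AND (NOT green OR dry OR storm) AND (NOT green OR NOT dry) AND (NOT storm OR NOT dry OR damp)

10

There are 2^6 = 64 truth assignments over (north, dry, fog, green, storm, damp).
Split on fog. With fog = true, the clauses containing fog are satisfied and NOT fog drops from the rest; 4 of the 2^5 = 32 assignments to the other variables satisfy what remains.
With fog = false, by the same count on the reduced clause set, 6 assignments work.
(One model: north=F, dry=F, fog=F, green=F, storm=T, damp=T.)
Total: 4 + 6 = 10.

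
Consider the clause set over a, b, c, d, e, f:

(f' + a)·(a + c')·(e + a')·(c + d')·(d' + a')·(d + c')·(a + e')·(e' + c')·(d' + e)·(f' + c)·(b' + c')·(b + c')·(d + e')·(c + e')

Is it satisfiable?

Branch on f: set f = 0.
Branch on a: set a = 0.
Unit clause (c') forces c = 0.
Unit clause (d') forces d = 0.
Unit clause (e') forces e = 0.
No clause remains; b is free.
A satisfying assignment: a=0,  b=0,  c=0,  d=0,  e=0,  f=0.

Yes, satisfiable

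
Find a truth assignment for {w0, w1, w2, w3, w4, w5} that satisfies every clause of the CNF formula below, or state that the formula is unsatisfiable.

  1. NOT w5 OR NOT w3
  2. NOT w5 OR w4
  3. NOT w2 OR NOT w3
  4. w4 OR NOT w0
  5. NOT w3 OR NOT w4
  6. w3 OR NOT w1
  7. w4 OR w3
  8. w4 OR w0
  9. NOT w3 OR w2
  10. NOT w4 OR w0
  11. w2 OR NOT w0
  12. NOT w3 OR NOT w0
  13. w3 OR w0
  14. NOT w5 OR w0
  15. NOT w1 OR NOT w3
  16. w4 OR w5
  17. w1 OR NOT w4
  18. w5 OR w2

UNSATISFIABLE

Branch on w5: set w5 = false.
The clause (w4) is unit, so w4 = true.
The clause (NOT w3) is unit, so w3 = false.
The clause (NOT w1) is unit, so w1 = false.
That conflicts with the unit clause (w1).
Undo w5 and try w5 = true.
The clause (NOT w3) is unit, so w3 = false.
The clause (w4) is unit, so w4 = true.
The clause (NOT w1) is unit, so w1 = false.
That conflicts with the unit clause (w1).
Either choice for w5 ends in contradiction.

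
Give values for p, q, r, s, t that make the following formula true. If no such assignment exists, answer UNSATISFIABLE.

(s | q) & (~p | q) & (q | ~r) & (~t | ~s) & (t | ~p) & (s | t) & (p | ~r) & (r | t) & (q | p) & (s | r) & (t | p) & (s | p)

Case s = 0:
The clause (q) is unit, so q = 1.
The clause (t) is unit, so t = 1.
The clause (r) is unit, so r = 1.
The clause (p) is unit, so p = 1.
All clauses are satisfied.

p=1, q=1, r=1, s=0, t=1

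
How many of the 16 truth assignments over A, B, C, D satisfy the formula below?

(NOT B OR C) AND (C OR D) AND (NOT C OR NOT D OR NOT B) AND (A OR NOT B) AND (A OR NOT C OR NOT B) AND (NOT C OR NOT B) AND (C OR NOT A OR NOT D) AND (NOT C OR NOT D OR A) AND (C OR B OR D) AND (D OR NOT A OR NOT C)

3

There are 2^4 = 16 truth assignments over (A, B, C, D).
Check each against the 10 clauses (columns in the order A, B, C, D):
  F F F F  ✗ fails (C OR D)
  F F F T  ✓ satisfies all
  F F T F  ✓ satisfies all
  F F T T  ✗ fails (NOT C OR NOT D OR A)
  F T F F  ✗ fails (NOT B OR C)
  F T F T  ✗ fails (NOT B OR C)
  F T T F  ✗ fails (A OR NOT B)
  F T T T  ✗ fails (NOT C OR NOT D OR NOT B)
  T F F F  ✗ fails (C OR D)
  T F F T  ✗ fails (C OR NOT A OR NOT D)
  T F T F  ✗ fails (D OR NOT A OR NOT C)
  T F T T  ✓ satisfies all
  T T F F  ✗ fails (NOT B OR C)
  T T F T  ✗ fails (NOT B OR C)
  T T T F  ✗ fails (NOT C OR NOT B)
  T T T T  ✗ fails (NOT C OR NOT D OR NOT B)
3 of the 16 rows are models.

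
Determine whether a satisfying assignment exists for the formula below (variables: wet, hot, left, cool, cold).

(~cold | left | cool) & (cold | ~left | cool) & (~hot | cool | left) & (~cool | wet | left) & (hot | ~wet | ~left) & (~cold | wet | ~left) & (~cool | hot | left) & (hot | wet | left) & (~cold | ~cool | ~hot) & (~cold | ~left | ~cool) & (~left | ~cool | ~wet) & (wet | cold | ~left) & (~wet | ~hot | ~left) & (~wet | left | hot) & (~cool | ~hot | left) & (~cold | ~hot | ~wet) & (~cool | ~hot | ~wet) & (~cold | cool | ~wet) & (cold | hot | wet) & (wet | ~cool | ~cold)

No

Suppose cold = 0.
Suppose left = 0.
Suppose hot = 0.
Unit clause (~cool) forces cool = 0.
Unit clause (wet) forces wet = 1.
That conflicts with the unit clause (~wet).
That branch fails; take hot = 1 instead.
Unit clause (cool) forces cool = 1.
That conflicts with the unit clause (~cool).
Either choice for hot ends in contradiction.
That branch fails; take left = 1 instead.
Unit clause (cool) forces cool = 1.
Unit clause (~wet) forces wet = 0.
That conflicts with the unit clause (wet).
Either choice for left ends in contradiction.
That branch fails; take cold = 1 instead.
Suppose left = 1.
Unit clause (wet) forces wet = 1.
Unit clause (hot) forces hot = 1.
That conflicts with the unit clause (~hot).
That branch fails; take left = 0 instead.
Unit clause (cool) forces cool = 1.
Unit clause (wet) forces wet = 1.
Unit clause (hot) forces hot = 1.
That conflicts with the unit clause (~hot).
Either choice for left ends in contradiction.
Either choice for cold ends in contradiction.
No assignment satisfies every clause.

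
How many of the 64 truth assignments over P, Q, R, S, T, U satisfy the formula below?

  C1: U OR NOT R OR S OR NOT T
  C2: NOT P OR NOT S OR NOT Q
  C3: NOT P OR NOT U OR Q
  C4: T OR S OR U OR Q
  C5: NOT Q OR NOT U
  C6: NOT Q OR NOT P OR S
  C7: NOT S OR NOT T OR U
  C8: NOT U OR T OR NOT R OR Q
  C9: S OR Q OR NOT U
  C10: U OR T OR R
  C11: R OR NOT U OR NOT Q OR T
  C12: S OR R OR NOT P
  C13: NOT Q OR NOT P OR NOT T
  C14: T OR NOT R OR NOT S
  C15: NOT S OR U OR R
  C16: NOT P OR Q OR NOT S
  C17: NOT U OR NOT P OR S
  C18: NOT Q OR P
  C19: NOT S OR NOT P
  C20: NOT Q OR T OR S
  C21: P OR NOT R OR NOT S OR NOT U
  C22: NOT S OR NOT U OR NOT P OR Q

There are 2^6 = 64 truth assignments over (P, Q, R, S, T, U).
Split on S. With S = true, the clauses containing S are satisfied and NOT S drops from the rest; 2 of the 2^5 = 32 assignments to the other variables satisfy what remains.
With S = false, by the same count on the reduced clause set, 1 assignment works.
(One model: P=F, Q=F, R=F, S=F, T=T, U=F.)
Total: 2 + 1 = 3.

3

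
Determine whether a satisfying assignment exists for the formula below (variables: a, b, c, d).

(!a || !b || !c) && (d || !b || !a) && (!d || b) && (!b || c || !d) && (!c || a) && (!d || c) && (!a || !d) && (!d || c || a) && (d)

No, unsatisfiable

(d) alone gives d = true.
(b) alone gives b = true.
(c) alone gives c = true.
(!a) alone gives a = false.
But (a) is also a unit clause — contradiction.
No assignment satisfies every clause.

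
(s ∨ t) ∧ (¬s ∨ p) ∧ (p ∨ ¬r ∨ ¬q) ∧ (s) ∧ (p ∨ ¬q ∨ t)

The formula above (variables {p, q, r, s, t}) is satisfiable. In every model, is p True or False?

True

Suppose p = False.
(¬s) alone gives s = False.
But (s) is also a unit clause — contradiction.
So every satisfying assignment has p = True.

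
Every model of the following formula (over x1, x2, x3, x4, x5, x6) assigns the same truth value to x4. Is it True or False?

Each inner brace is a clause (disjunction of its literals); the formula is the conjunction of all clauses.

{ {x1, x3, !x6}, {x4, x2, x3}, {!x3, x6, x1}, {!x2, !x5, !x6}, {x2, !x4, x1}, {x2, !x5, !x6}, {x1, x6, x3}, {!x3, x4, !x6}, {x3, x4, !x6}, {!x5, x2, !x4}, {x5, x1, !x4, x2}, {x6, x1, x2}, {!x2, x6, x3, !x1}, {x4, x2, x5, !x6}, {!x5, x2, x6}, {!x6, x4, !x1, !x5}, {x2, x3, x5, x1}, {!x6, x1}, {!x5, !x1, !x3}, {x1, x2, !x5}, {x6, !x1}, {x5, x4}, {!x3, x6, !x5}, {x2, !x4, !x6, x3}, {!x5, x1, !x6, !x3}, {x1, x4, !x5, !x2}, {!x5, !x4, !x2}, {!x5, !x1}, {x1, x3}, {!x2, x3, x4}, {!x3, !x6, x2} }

Suppose x4 = false.
(x5) alone gives x5 = true.
(!x1) alone gives x1 = false.
(!x6) alone gives x6 = false.
(!x3) alone gives x3 = false.
But (x3) is also a unit clause — contradiction.
So every satisfying assignment has x4 = True.

True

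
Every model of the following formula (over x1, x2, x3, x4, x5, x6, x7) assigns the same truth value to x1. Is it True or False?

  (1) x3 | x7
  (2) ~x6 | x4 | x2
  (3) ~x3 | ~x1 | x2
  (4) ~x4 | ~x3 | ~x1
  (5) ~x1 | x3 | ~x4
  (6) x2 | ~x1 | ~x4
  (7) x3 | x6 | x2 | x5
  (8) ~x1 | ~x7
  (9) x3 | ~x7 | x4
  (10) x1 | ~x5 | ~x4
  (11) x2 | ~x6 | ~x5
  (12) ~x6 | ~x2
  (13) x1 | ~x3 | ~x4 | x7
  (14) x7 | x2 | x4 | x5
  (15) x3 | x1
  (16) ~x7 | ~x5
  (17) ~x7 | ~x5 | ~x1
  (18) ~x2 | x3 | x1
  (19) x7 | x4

False

Suppose x1 = 1.
Unit clause (~x7) forces x7 = 0.
Unit clause (x3) forces x3 = 1.
Unit clause (x2) forces x2 = 1.
Unit clause (~x4) forces x4 = 0.
Now (x4) is unsatisfied and unit — conflict.
So every satisfying assignment has x1 = False.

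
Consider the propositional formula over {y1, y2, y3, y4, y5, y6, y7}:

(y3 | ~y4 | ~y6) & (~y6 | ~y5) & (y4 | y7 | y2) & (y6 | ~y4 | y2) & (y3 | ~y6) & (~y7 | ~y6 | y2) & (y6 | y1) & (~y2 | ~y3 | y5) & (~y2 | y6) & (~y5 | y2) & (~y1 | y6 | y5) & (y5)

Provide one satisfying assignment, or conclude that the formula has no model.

UNSATISFIABLE

Unit clause (y5) forces y5 = 1.
Unit clause (~y6) forces y6 = 0.
Unit clause (y1) forces y1 = 1.
Unit clause (~y2) forces y2 = 0.
Now (y2) is unsatisfied and unit — conflict.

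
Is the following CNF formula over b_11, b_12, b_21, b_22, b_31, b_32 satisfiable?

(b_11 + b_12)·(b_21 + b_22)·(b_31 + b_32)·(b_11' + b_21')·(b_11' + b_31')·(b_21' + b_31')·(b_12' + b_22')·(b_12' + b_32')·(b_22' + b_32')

Try b_11 = 1.
The clause (b_21') is unit, so b_21 = 0.
The clause (b_22) is unit, so b_22 = 1.
The clause (b_31') is unit, so b_31 = 0.
The clause (b_32) is unit, so b_32 = 1.
But (b_32') is also a unit clause — contradiction.
That branch fails; take b_11 = 0 instead.
The clause (b_12) is unit, so b_12 = 1.
The clause (b_22') is unit, so b_22 = 0.
The clause (b_21) is unit, so b_21 = 1.
The clause (b_31') is unit, so b_31 = 0.
The clause (b_32) is unit, so b_32 = 1.
But (b_32') is also a unit clause — contradiction.
Both values of b_11 lead to a conflict.
No assignment satisfies every clause.

Unsatisfiable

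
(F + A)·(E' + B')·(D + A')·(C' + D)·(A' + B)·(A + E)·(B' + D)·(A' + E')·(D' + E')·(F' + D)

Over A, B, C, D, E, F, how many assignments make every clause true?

4

There are 2^6 = 64 truth assignments over (A, B, C, D, E, F).
Split on D. With D = 1, the clauses containing D are satisfied and D' drops from the rest; 4 of the 2^5 = 32 assignments to the other variables satisfy what remains.
With D = 0, by the same count on the reduced clause set, 0 assignments work.
(One model: A=T, B=T, C=F, D=T, E=F, F=F.)
Total: 4 + 0 = 4.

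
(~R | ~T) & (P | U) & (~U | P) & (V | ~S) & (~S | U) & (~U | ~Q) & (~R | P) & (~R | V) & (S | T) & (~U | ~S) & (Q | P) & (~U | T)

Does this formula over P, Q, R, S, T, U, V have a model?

Yes, satisfiable

Branch on R: set R = 0.
Branch on P: set P = 1.
Branch on V: set V = 0.
Unit clause (~S) forces S = 0.
Unit clause (T) forces T = 1.
Branch on U: set U = 0.
All clauses hold; Q can take either value.
A satisfying assignment: P=1,  Q=1,  R=0,  S=0,  T=1,  U=0,  V=0.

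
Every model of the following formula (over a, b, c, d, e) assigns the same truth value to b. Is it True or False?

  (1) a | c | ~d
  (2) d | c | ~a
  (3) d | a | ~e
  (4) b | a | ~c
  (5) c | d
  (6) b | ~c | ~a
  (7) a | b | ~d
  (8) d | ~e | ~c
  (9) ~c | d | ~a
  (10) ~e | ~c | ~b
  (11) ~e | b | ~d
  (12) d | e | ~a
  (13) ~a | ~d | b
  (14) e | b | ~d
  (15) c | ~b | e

True

Suppose b = 0.
Case a = 1:
The clause (~c) is unit, so c = 0.
The clause (d) is unit, so d = 1.
But (~d) is also a unit clause — contradiction.
That branch fails; take a = 0 instead.
The clause (~c) is unit, so c = 0.
The clause (~d) is unit, so d = 0.
But (d) is also a unit clause — contradiction.
Both values of a lead to a conflict.
So every satisfying assignment has b = True.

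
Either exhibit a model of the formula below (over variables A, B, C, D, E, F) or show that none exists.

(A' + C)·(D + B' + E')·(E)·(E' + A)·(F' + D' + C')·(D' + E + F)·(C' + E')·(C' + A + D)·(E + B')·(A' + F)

UNSATISFIABLE

(E) alone gives E = 1.
(A) alone gives A = 1.
(C) alone gives C = 1.
That conflicts with the unit clause (C').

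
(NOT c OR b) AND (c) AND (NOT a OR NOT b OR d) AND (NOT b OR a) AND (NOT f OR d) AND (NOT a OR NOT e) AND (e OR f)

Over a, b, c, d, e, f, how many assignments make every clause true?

1

There are 2^6 = 64 truth assignments over (a, b, c, d, e, f).
Split on b. With b = true, the clauses containing b are satisfied and NOT b drops from the rest; 1 of the 2^5 = 32 assignments to the other variables satisfy what remains.
With b = false, by the same count on the reduced clause set, 0 assignments work.
(One model: a=T, b=T, c=T, d=T, e=F, f=T.)
Total: 1 + 0 = 1.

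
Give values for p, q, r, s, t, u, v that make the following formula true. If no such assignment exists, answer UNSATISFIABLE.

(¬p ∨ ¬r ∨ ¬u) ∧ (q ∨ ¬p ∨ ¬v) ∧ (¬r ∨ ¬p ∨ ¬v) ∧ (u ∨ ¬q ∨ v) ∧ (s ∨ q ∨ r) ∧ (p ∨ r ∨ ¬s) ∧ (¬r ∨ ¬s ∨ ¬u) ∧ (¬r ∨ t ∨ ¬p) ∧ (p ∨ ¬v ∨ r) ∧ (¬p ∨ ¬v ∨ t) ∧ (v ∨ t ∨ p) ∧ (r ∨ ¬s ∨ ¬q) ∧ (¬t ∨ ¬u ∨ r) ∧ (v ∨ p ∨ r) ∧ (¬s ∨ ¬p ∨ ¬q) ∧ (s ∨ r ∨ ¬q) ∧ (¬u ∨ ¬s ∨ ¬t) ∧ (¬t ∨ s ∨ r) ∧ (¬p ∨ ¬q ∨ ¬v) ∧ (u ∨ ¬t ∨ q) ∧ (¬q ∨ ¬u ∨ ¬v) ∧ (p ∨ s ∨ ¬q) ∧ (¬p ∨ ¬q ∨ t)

Try p = False.
Try r = True.
Try s = False.
(¬q) alone gives q = False.
Try v = True.
Try u = False.
(¬t) alone gives t = False.
This assignment satisfies each clause.

p=False; q=False; r=True; s=False; t=False; u=False; v=True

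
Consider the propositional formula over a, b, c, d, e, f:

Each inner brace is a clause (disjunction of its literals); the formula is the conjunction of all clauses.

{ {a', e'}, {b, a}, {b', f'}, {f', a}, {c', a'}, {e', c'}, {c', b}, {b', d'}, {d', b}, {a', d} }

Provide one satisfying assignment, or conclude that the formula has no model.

a=0; b=1; c=0; d=0; e=0; f=0

Case a = 0:
From the singleton clause (b), b = 1.
From the singleton clause (f'), f = 0.
From the singleton clause (d'), d = 0.
Case e = 0:
All clauses hold; c can take either value.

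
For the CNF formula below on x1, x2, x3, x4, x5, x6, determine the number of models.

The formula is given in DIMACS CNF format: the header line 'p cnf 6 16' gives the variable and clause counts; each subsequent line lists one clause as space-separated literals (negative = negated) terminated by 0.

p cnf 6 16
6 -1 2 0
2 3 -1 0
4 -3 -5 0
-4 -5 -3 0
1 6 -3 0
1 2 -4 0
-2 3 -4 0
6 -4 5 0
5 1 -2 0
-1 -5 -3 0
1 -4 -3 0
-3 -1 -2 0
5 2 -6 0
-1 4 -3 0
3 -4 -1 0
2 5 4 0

There are 2^6 = 64 truth assignments over (x1, x2, x3, x4, x5, x6).
Split on x2. With x2 = True, the clauses containing x2 are satisfied and ¬x2 drops from the rest; 6 of the 2^5 = 32 assignments to the other variables satisfy what remains.
With x2 = False, by the same count on the reduced clause set, 2 assignments work.
(One model: x1=F, x2=F, x3=F, x4=F, x5=T, x6=F.)
Total: 6 + 2 = 8.

8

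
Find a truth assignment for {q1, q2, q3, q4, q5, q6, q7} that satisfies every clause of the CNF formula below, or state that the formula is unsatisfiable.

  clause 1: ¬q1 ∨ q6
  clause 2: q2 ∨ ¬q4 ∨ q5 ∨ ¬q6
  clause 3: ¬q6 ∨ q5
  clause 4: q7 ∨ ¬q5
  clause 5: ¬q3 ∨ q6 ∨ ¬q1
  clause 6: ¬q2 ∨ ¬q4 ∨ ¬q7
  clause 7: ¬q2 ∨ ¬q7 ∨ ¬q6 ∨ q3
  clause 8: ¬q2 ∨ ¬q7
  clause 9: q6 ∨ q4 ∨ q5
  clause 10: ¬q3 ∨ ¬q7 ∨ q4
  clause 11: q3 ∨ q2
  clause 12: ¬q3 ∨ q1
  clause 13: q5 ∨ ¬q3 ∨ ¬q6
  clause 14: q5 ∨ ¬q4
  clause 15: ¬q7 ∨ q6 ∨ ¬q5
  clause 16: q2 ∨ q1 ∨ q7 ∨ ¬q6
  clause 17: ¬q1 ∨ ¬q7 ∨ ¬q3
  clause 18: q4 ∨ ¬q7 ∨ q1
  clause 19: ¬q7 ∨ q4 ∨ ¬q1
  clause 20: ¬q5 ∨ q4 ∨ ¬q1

UNSATISFIABLE

Suppose q1 = False.
Unit clause (¬q3) forces q3 = False.
Unit clause (q2) forces q2 = True.
Unit clause (¬q7) forces q7 = False.
Unit clause (¬q5) forces q5 = False.
Unit clause (¬q6) forces q6 = False.
Unit clause (q4) forces q4 = True.
That conflicts with the unit clause (¬q4).
So q1 must be the other value — set q1 = True.
Unit clause (q6) forces q6 = True.
Unit clause (q5) forces q5 = True.
Unit clause (q7) forces q7 = True.
Unit clause (¬q2) forces q2 = False.
Unit clause (q3) forces q3 = True.
That conflicts with the unit clause (¬q3).
Both values of q1 lead to a conflict.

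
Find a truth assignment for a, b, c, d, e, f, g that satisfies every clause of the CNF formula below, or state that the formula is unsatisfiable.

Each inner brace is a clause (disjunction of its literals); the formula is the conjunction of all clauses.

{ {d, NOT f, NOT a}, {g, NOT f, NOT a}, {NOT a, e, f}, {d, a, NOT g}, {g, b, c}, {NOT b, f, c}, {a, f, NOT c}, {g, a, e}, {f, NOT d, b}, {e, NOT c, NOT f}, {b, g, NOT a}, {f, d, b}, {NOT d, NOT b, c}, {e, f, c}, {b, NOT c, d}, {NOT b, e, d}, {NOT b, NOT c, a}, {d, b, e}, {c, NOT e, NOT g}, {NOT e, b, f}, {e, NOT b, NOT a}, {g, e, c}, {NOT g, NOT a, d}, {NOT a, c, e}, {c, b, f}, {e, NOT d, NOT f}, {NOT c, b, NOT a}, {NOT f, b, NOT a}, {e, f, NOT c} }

a: false; b: true; c: false; d: false; e: true; f: true; g: false

Try d = false.
Try f = true.
From the singleton clause (NOT a), a = false.
From the singleton clause (NOT g), g = false.
From the singleton clause (e), e = true.
Try b = true.
From the singleton clause (NOT c), c = false.
Every clause now holds.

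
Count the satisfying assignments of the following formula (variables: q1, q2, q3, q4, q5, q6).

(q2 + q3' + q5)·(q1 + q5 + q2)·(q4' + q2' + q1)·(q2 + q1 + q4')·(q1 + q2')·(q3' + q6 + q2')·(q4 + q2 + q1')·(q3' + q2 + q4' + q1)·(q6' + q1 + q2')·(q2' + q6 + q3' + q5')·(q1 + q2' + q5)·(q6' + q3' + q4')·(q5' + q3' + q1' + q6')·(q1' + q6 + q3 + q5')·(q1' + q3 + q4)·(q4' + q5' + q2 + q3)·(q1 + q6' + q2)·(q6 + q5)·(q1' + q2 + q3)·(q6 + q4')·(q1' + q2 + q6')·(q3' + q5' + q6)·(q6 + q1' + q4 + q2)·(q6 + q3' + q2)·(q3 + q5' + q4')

There are 2^6 = 64 truth assignments over (q1, q2, q3, q4, q5, q6).
Split on q2. With q2 = 1, the clauses containing q2 are satisfied and q2' drops from the rest; 2 of the 2^5 = 32 assignments to the other variables satisfy what remains.
With q2 = 0, by the same count on the reduced clause set, 1 assignment works.
(One model: q1=F, q2=F, q3=F, q4=F, q5=T, q6=F.)
Total: 2 + 1 = 3.

3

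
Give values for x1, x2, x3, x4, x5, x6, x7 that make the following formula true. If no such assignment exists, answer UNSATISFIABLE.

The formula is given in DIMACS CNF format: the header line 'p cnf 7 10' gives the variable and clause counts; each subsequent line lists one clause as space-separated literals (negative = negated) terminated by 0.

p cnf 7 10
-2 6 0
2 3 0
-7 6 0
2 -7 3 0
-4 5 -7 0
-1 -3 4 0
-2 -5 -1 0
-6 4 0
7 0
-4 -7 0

UNSATISFIABLE

The clause (x7) is unit, so x7 = True.
The clause (x6) is unit, so x6 = True.
The clause (x4) is unit, so x4 = True.
That conflicts with the unit clause (¬x4).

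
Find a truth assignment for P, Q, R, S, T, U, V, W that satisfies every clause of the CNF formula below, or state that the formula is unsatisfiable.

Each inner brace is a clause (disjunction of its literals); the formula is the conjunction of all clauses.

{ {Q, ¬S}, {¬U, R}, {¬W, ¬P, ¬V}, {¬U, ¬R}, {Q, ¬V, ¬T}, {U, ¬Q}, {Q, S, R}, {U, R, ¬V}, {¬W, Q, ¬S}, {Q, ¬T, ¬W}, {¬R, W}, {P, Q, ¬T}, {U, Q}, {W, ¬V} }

UNSATISFIABLE

Try Q = True.
From the singleton clause (U), U = True.
From the singleton clause (R), R = True.
But (¬R) is also a unit clause — contradiction.
Undo Q and try Q = False.
From the singleton clause (¬S), S = False.
From the singleton clause (R), R = True.
From the singleton clause (¬U), U = False.
But (U) is also a unit clause — contradiction.
Both values of Q lead to a conflict.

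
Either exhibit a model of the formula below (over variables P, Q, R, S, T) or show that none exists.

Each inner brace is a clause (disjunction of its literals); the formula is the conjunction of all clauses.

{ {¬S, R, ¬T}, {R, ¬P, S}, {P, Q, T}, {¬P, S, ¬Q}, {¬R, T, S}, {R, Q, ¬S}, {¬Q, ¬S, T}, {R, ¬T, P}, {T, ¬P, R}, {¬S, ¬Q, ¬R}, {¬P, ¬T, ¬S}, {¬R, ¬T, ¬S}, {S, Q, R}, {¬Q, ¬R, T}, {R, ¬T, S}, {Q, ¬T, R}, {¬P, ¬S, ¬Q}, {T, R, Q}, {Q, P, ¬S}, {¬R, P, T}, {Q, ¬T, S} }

P: False, Q: True, R: True, S: False, T: True

Case S = False:
Case R = True:
From the singleton clause (T), T = True.
From the singleton clause (Q), Q = True.
From the singleton clause (¬P), P = False.
Every clause now holds.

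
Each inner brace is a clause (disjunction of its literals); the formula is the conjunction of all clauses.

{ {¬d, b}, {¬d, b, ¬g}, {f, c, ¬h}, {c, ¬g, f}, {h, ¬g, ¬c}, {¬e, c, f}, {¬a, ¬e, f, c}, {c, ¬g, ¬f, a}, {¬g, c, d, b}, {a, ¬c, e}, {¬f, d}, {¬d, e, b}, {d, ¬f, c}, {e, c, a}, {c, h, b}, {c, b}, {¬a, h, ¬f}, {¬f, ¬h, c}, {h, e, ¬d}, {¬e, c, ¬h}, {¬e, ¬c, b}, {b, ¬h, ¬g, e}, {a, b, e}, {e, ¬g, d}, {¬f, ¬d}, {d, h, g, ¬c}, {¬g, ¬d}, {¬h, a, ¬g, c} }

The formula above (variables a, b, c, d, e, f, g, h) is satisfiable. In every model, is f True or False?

False

Suppose f = True.
From the singleton clause (d), d = True.
Now (¬d) is unsatisfied and unit — conflict.
So every satisfying assignment has f = False.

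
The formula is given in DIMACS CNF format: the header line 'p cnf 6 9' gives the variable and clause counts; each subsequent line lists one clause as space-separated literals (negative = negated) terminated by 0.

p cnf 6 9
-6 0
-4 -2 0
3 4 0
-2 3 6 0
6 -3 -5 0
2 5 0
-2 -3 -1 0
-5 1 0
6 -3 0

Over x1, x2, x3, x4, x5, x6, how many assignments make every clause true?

1

There are 2^6 = 64 truth assignments over (x1, x2, x3, x4, x5, x6).
Split on x1. With x1 = True, the clauses containing x1 are satisfied and ¬x1 drops from the rest; 1 of the 2^5 = 32 assignments to the other variables satisfy what remains.
With x1 = False, by the same count on the reduced clause set, 0 assignments work.
(One model: x1=T, x2=F, x3=F, x4=T, x5=T, x6=F.)
Total: 1 + 0 = 1.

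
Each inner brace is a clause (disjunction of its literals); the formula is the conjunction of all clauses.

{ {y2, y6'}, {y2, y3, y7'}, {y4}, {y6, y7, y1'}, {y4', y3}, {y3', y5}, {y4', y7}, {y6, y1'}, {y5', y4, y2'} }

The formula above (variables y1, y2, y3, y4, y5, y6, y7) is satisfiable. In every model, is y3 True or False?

Suppose y3 = 0.
(y4) alone gives y4 = 1.
That conflicts with the unit clause (y4').
So every satisfying assignment has y3 = True.

True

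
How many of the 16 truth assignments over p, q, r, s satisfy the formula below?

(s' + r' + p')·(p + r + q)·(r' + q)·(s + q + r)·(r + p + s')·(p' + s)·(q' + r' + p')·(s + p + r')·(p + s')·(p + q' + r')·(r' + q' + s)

3

There are 2^4 = 16 truth assignments over (p, q, r, s).
Split on s. With s = 1, the clauses containing s are satisfied and s' drops from the rest; 2 of the 2^3 = 8 assignments to the other variables satisfy what remains.
With s = 0, by the same count on the reduced clause set, 1 assignment works.
Total: 2 + 1 = 3.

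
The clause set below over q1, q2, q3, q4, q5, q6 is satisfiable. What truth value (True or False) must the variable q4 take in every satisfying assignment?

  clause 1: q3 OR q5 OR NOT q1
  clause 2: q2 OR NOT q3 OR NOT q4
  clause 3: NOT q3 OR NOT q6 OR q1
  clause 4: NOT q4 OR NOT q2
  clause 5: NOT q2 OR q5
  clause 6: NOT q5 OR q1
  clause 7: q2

False

Suppose q4 = true.
Unit clause (NOT q2) forces q2 = false.
But (q2) is also a unit clause — contradiction.
So every satisfying assignment has q4 = False.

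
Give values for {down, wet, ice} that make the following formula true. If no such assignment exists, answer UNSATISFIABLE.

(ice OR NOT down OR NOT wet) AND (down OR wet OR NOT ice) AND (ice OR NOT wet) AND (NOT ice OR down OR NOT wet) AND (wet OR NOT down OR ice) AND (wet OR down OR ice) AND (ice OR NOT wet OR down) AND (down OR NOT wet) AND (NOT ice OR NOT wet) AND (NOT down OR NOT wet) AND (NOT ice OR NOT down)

Case ice = true:
(NOT wet) alone gives wet = false.
(down) alone gives down = true.
Now (NOT down) is unsatisfied and unit — conflict.
So ice must be the other value — set ice = false.
(NOT wet) alone gives wet = false.
(NOT down) alone gives down = false.
Now (down) is unsatisfied and unit — conflict.
Either choice for ice ends in contradiction.

UNSATISFIABLE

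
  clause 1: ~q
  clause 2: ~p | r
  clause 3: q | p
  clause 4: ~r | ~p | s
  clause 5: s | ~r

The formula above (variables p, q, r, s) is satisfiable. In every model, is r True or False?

Suppose r = 0.
(~q) alone gives q = 0.
(~p) alone gives p = 0.
Now (p) is unsatisfied and unit — conflict.
So every satisfying assignment has r = True.

True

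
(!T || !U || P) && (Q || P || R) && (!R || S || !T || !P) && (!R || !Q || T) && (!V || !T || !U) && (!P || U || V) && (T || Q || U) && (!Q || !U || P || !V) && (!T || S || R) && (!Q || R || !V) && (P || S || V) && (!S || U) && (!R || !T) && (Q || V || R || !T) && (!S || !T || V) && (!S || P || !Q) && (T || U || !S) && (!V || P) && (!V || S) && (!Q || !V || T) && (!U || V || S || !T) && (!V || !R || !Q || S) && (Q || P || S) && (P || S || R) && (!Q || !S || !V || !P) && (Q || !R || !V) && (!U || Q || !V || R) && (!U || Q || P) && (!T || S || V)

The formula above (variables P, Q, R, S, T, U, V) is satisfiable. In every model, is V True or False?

Suppose V = true.
(P) alone gives P = true.
(S) alone gives S = true.
(U) alone gives U = true.
(!T) alone gives T = false.
(!Q) alone gives Q = false.
(!R) alone gives R = false.
But (R) is also a unit clause — contradiction.
So every satisfying assignment has V = False.

False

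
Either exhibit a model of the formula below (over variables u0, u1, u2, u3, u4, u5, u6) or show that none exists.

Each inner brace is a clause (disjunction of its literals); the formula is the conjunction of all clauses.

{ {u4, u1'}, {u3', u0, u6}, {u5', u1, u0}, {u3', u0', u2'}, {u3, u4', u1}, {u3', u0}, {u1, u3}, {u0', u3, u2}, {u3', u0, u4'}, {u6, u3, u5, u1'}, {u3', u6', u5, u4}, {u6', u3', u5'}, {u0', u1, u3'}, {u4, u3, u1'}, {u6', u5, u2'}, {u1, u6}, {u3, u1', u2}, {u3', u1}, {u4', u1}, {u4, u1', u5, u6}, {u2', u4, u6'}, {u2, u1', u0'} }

u0: 0; u1: 1; u2: 1; u3: 0; u4: 1; u5: 1; u6: 1

Case u4 = 1:
The clause (u1) is unit, so u1 = 1.
Case u3 = 0:
The clause (u2) is unit, so u2 = 1.
Case u6 = 1:
The clause (u5) is unit, so u5 = 1.
No clause remains; u0 is free.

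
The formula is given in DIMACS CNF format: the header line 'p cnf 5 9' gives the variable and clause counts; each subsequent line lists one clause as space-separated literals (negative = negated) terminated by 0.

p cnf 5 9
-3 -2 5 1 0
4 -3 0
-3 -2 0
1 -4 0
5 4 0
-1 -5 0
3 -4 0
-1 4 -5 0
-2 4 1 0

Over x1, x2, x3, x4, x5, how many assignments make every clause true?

There are 2^5 = 32 truth assignments over (x1, x2, x3, x4, x5).
Split on x4. With x4 = True, the clauses containing x4 are satisfied and ¬x4 drops from the rest; 1 of the 2^4 = 16 assignments to the other variables satisfy what remains.
With x4 = False, by the same count on the reduced clause set, 1 assignment works.
Total: 1 + 1 = 2.

2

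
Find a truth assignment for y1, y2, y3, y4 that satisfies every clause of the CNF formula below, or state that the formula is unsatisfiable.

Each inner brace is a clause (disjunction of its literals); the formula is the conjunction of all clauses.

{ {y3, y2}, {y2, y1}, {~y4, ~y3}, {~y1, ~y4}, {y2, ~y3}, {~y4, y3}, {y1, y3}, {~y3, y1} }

Try y3 = 0.
The clause (y2) is unit, so y2 = 1.
The clause (~y4) is unit, so y4 = 0.
The clause (y1) is unit, so y1 = 1.
This assignment satisfies each clause.

y1: 1, y2: 1, y3: 0, y4: 0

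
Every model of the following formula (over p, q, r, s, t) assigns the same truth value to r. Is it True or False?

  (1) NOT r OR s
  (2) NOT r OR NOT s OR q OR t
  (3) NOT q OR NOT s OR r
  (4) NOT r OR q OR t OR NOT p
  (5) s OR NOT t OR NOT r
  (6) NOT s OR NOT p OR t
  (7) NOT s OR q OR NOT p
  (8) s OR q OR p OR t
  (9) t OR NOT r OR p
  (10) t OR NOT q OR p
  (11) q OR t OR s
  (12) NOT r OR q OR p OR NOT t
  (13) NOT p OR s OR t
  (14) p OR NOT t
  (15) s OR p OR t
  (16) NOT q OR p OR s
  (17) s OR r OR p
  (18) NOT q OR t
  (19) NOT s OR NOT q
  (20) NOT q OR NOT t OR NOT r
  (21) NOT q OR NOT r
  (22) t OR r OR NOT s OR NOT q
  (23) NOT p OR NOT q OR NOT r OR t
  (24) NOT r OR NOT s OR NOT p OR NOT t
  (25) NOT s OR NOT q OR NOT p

False

Suppose r = true.
From the singleton clause (s), s = true.
From the singleton clause (NOT q), q = false.
From the singleton clause (t), t = true.
From the singleton clause (NOT p), p = false.
But (p) is also a unit clause — contradiction.
So every satisfying assignment has r = False.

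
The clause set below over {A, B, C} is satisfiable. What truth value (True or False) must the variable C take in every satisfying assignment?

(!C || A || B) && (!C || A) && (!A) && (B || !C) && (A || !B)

Suppose C = true.
The clause (A) is unit, so A = true.
But (!A) is also a unit clause — contradiction.
So every satisfying assignment has C = False.

False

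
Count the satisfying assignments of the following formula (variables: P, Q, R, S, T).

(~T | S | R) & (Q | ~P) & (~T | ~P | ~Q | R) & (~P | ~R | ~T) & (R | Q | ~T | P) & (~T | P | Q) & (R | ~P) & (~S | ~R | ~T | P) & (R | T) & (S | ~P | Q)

There are 2^5 = 32 truth assignments over (P, Q, R, S, T).
Split on Q. With Q = 1, the clauses containing Q are satisfied and ~Q drops from the rest; 6 of the 2^4 = 16 assignments to the other variables satisfy what remains.
With Q = 0, by the same count on the reduced clause set, 2 assignments work.
(One model: P=F, Q=F, R=T, S=F, T=F.)
Total: 6 + 2 = 8.

8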